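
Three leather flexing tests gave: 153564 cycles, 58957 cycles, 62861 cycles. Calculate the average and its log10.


Average = (153564 + 58957 + 62861) / 3 = 91794 cycles
log10(91794) = 4.96


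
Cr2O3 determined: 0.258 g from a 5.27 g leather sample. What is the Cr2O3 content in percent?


4.90%


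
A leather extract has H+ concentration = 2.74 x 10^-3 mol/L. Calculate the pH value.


pH = -log10[H+]
pH = -log10(2.74 x 10^-3) = 2.56


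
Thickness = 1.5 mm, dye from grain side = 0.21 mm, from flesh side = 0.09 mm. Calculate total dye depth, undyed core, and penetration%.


Total dyed = 0.21 + 0.09 = 0.30 mm
Undyed core = 1.5 - 0.30 = 1.20 mm
Penetration = 0.30 / 1.5 x 100 = 20.0%


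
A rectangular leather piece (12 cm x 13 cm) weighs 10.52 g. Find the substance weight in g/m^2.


674.4 g/m^2

Area = 12 x 13 = 156 cm^2
SW = 10.52 / 156 x 10000 = 674.4 g/m^2


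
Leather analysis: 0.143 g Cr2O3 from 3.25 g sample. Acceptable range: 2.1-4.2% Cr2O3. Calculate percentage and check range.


Cr2O3% = 0.143 / 3.25 x 100 = 4.40%
Acceptable range: 2.1 to 4.2%
Within range: No


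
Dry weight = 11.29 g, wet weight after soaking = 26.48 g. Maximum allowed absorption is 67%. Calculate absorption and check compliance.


Absorption = 134.5%
Compliant: No

WA = (26.48 - 11.29) / 11.29 x 100 = 134.5%
Maximum allowed: 67%
Compliant: No


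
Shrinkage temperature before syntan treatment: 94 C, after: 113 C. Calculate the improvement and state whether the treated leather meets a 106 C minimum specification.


Improvement = 19 C
Meets 106 C spec: Yes


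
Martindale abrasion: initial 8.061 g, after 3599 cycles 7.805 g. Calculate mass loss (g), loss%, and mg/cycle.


Loss = 8.061 - 7.805 = 0.256 g
Loss% = 0.256 / 8.061 x 100 = 3.18%
Rate = 0.256 / 3599 x 1000 = 0.071 mg/cycle


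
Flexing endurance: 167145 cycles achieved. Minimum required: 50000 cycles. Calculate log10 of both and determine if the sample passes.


log10(167145) = 5.22
log10(50000) = 4.70
Passes: Yes


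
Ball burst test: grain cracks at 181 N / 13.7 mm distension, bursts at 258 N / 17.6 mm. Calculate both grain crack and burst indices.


Crack index = 181 / 13.7 = 13.2 N/mm
Burst index = 258 / 17.6 = 14.7 N/mm


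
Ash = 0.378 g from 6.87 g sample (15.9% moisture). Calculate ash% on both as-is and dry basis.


As-is ash% = 0.378 / 6.87 x 100 = 5.50%
Dry mass = 6.87 x (100 - 15.9) / 100 = 5.77767 g
Dry-basis ash% = 0.378 / 5.77767 x 100 = 6.54%


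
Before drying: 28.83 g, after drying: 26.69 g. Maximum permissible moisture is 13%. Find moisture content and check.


Moisture content = 7.4%
Acceptable: Yes

MC = (28.83 - 26.69) / 28.83 x 100 = 7.4%
Maximum: 13%
Acceptable: Yes


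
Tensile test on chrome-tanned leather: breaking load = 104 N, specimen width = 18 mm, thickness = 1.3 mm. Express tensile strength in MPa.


4.44 MPa


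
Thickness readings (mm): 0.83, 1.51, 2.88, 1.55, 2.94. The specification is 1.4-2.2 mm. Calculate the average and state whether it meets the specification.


Average = 1.94 mm
Within specification: Yes


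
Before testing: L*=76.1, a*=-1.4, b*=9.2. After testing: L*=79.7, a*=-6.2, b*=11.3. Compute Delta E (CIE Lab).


dL = 79.7 - 76.1 = 3.6
da = -6.2 - (-1.4) = -4.8
db = 11.3 - 9.2 = 2.1
dE = sqrt((3.6)^2 + (-4.8)^2 + (2.1)^2) = 6.36


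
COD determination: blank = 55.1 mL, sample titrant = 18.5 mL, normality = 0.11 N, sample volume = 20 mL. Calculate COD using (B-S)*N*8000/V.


1610.4 mg/L


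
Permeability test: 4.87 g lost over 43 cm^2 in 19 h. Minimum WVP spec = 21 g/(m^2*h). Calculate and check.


WVP = 59.61 g/(m^2*h)
Meets specification: Yes

WVP = 4.87 / (43 x 19) x 10000 = 59.61 g/(m^2*h)
Minimum: 21 g/(m^2*h)
Meets spec: Yes


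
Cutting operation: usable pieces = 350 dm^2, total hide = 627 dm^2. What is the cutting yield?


Yield = usable / total x 100
Yield = 350 / 627 x 100 = 55.8%


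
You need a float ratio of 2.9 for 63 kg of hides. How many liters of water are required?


182.7 L

Water = hide weight x target ratio
Water = 63 x 2.9 = 182.7 L


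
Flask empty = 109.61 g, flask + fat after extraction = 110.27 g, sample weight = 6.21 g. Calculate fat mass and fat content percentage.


Fat mass = 110.27 - 109.61 = 0.66 g
Fat% = 0.66 / 6.21 x 100 = 10.6%


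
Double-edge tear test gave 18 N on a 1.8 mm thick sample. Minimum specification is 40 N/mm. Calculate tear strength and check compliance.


Tear strength = 10.0 N/mm
Compliant: No

Tear strength = 18 / 1.8 = 10.0 N/mm
Required minimum = 40 N/mm
Compliant: No


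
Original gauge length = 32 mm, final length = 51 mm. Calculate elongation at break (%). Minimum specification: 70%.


Elongation = 59.4%
Meets spec: No

Extension = 51 - 32 = 19 mm
Elongation = 19 / 32 x 100 = 59.4%
Minimum required: 70%
Meets specification: No


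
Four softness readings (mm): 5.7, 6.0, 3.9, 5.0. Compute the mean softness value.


Sum = 5.7 + 6.0 + 3.9 + 5.0
Mean = 20.6 / 4 = 5.15 mm


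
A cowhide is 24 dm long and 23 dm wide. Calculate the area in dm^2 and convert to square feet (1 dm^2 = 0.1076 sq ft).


Area = 24 x 23 = 552 dm^2
Conversion: 552 x 0.1076 = 59.40 sq ft


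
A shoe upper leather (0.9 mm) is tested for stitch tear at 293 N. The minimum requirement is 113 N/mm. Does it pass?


STS = 325.6 N/mm
Passes: Yes

STS = 293 / 0.9 = 325.6 N/mm
Minimum required: 113 N/mm
Passes: Yes


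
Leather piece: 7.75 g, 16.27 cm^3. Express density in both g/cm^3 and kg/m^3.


0.476 g/cm^3
476 kg/m^3

Density = 7.75 / 16.27 = 0.476 g/cm^3
Convert: 0.476 x 1000 = 476 kg/m^3


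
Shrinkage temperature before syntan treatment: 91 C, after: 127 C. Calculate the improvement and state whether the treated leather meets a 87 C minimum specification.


Improvement = 127 - 91 = 36 C
Spec check: 127 C >= 87 C? Yes


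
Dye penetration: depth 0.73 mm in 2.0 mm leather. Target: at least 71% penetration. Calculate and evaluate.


Penetration = 0.73 / 2.0 x 100 = 36.5%
Target: 71%
Meets target: No


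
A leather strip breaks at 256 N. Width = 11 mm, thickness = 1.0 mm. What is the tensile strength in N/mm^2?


Cross-sectional area = 11 x 1.0 = 11.0 mm^2
Tensile strength = 256 / 11.0 = 23.27 N/mm^2


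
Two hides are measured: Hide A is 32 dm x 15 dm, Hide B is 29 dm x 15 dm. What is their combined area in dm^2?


Hide A area = 32 x 15 = 480 dm^2
Hide B area = 29 x 15 = 435 dm^2
Total = 480 + 435 = 915 dm^2


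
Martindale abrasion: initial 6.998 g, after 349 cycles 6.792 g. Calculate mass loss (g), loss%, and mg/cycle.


Mass loss = 0.206 g
Loss = 2.94%
Rate = 0.590 mg/cycle

Loss = 6.998 - 6.792 = 0.206 g
Loss% = 0.206 / 6.998 x 100 = 2.94%
Rate = 0.206 / 349 x 1000 = 0.590 mg/cycle


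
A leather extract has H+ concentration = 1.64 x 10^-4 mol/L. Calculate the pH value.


pH = 3.79

pH = -log10[H+]
pH = -log10(1.64 x 10^-4) = 3.79


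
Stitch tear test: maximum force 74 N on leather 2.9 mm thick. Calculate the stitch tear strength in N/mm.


Stitch tear strength = force / thickness
STS = 74 / 2.9 = 25.5 N/mm


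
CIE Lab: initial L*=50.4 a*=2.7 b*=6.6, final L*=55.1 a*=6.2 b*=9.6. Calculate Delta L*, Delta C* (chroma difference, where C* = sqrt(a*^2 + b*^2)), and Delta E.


Delta L* = 55.1 - 50.4 = 4.7
C1* = sqrt((2.7)^2 + (6.6)^2) = 7.131
C2* = sqrt((6.2)^2 + (9.6)^2) = 11.428
Delta C* = 11.428 - 7.131 = 4.30
Delta E = sqrt((4.7)^2 + (3.5)^2 + (3.0)^2) = 6.58


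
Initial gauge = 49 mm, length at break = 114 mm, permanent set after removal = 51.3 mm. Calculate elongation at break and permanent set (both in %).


Elongation at break = 132.7%
Permanent set = 4.7%

Elongation at break = (114 - 49) / 49 x 100 = 132.7%
Permanent set = (51.3 - 49) / 49 x 100 = 4.7%


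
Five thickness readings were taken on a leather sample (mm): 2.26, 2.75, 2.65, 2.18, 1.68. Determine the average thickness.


2.30 mm


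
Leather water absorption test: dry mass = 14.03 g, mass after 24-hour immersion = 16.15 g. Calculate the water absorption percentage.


15.1%


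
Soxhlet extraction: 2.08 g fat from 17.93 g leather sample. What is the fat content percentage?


11.6%

Fat content = 2.08 / 17.93 x 100
Fat = 11.6%


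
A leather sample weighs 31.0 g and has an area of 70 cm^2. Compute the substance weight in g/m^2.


Substance weight = mass / area x 10000
SW = 31.0 / 70 x 10000
SW = 4428.6 g/m^2


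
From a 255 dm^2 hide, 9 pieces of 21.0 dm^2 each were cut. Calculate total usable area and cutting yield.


Total usable = 9 x 21.0 = 189.0 dm^2
Yield = 189.0 / 255 x 100 = 74.1%


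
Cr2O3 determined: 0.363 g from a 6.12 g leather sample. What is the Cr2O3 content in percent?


5.93%


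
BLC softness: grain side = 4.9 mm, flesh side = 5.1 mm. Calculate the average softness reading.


5.00 mm


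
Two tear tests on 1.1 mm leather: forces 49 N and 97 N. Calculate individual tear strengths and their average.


Tear 1 = 49 / 1.1 = 44.5 N/mm
Tear 2 = 97 / 1.1 = 88.2 N/mm
Average = (44.5 + 88.2) / 2 = 66.4 N/mm


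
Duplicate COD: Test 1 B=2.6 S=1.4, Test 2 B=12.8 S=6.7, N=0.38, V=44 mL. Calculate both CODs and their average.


COD1 = 82.9 mg/L
COD2 = 421.5 mg/L
Average = 252.2 mg/L

COD1 = (2.6 - 1.4) x 0.38 x 8000 / 44 = 82.9 mg/L
COD2 = (12.8 - 6.7) x 0.38 x 8000 / 44 = 421.5 mg/L
Average = (82.9 + 421.5) / 2 = 252.2 mg/L


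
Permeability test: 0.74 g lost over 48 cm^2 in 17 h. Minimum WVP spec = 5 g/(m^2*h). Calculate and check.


WVP = 9.07 g/(m^2*h)
Meets specification: Yes


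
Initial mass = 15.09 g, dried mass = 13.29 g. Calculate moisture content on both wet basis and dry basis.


Wet basis = 11.9%
Dry basis = 13.5%


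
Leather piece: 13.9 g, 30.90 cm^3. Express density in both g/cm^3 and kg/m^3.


0.450 g/cm^3
450 kg/m^3

Density = 13.9 / 30.90 = 0.450 g/cm^3
Convert: 0.450 x 1000 = 450 kg/m^3


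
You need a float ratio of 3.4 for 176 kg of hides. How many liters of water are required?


Water = hide weight x target ratio
Water = 176 x 3.4 = 598.4 L


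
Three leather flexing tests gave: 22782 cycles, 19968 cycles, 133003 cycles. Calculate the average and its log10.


Average = 58584 cycles
log10 = 4.77


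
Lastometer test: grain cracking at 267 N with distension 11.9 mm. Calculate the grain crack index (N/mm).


22.4 N/mm

Grain crack index = force / distension
Index = 267 / 11.9 = 22.4 N/mm


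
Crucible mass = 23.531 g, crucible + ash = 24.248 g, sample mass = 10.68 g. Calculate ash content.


Ash mass = 0.717 g
Ash content = 6.71%


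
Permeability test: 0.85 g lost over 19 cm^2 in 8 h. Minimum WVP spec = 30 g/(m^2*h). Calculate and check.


WVP = 55.92 g/(m^2*h)
Meets specification: Yes


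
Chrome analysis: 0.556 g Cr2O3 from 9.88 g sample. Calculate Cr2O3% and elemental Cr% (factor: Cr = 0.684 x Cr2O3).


Cr2O3 = 5.63%
Cr = 3.85%


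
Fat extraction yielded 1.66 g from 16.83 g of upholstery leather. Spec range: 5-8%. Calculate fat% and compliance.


Fat% = 1.66 / 16.83 x 100 = 9.9%
Spec range: 5-8%
Compliant: No


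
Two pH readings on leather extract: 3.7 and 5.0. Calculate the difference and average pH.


Difference = 1.3
Average pH = 4.35

Difference = |3.7 - 5.0| = 1.3
Average = (3.7 + 5.0) / 2 = 4.35


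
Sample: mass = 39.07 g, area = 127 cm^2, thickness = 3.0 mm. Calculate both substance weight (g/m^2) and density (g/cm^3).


Substance weight = 3076.4 g/m^2
Density = 1.025 g/cm^3


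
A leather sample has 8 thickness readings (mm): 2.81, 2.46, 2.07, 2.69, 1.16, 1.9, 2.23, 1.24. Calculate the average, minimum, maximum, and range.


Sum = 16.56
Average = 16.56 / 8 = 2.07 mm
Minimum = 1.16 mm
Maximum = 2.81 mm
Range = 2.81 - 1.16 = 1.65 mm


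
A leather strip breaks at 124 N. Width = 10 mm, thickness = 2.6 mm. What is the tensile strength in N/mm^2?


Cross-sectional area = 10 x 2.6 = 26.0 mm^2
Tensile strength = 124 / 26.0 = 4.77 N/mm^2


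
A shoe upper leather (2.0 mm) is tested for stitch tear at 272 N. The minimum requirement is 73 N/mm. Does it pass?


STS = 136.0 N/mm
Passes: Yes

STS = 272 / 2.0 = 136.0 N/mm
Minimum required: 73 N/mm
Passes: Yes


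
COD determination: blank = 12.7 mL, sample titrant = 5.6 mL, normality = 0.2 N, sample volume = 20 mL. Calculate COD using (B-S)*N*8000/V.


568.0 mg/L


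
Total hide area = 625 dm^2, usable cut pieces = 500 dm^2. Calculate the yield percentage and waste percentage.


Yield = 80.0%
Waste = 20.0%

Yield = 500 / 625 x 100 = 80.0%
Waste = 625 - 500 = 125 dm^2
Waste% = 100 - 80.0 = 20.0%


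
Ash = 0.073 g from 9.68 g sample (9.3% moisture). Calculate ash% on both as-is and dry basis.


As-is ash% = 0.073 / 9.68 x 100 = 0.75%
Dry mass = 9.68 x (100 - 9.3) / 100 = 8.77976 g
Dry-basis ash% = 0.073 / 8.77976 x 100 = 0.83%


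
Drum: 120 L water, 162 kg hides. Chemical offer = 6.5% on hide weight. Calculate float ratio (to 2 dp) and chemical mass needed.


Float ratio = 120 / 162 = 0.74
Chemical = 162 x 6.5 / 100 = 10.53 kg


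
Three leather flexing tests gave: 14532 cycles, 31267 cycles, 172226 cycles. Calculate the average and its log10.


Average = 72675 cycles
log10 = 4.86

Average = (14532 + 31267 + 172226) / 3 = 72675 cycles
log10(72675) = 4.86


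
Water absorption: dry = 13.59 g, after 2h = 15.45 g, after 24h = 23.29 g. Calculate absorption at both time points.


WA (2h) = (15.45 - 13.59) / 13.59 x 100 = 13.7%
WA (24h) = (23.29 - 13.59) / 13.59 x 100 = 71.4%


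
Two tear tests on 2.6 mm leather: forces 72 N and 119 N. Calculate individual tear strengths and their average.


Tear 1 = 27.7 N/mm
Tear 2 = 45.8 N/mm
Average = 36.8 N/mm

Tear 1 = 72 / 2.6 = 27.7 N/mm
Tear 2 = 119 / 2.6 = 45.8 N/mm
Average = (27.7 + 45.8) / 2 = 36.8 N/mm


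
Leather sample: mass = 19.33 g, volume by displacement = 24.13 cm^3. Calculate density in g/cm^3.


Density = mass / volume
Density = 19.33 / 24.13 = 0.801 g/cm^3


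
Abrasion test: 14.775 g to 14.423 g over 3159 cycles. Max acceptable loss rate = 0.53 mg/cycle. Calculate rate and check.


Rate = 0.111 mg/cycle
Passes: Yes

Loss = 14.775 - 14.423 = 0.352 g
Rate = 0.352 g / 3159 cycles x 1000 = 0.111 mg/cycle
Max = 0.53 mg/cycle
Passes: Yes


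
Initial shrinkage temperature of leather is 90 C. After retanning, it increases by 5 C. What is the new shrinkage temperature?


95 C

New Ts = 90 + 5 = 95 C


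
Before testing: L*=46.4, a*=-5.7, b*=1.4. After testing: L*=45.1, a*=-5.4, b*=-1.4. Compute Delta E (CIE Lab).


Delta E = 3.10

dL = 45.1 - 46.4 = -1.3
da = -5.4 - (-5.7) = 0.3
db = -1.4 - 1.4 = -2.8
dE = sqrt((-1.3)^2 + (0.3)^2 + (-2.8)^2) = 3.10


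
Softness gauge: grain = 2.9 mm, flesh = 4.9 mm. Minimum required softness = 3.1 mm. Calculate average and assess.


Average = (2.9 + 4.9) / 2 = 3.90 mm
Minimum = 3.1 mm
Meets requirement: Yes


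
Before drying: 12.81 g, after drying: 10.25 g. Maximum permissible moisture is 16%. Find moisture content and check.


Moisture content = 20.0%
Acceptable: No


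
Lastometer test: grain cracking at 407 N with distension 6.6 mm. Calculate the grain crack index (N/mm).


Grain crack index = force / distension
Index = 407 / 6.6 = 61.7 N/mm


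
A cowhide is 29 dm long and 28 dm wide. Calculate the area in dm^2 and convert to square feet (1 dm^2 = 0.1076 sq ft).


812 dm^2
87.37 sq ft

Area = 29 x 28 = 812 dm^2
Conversion: 812 x 0.1076 = 87.37 sq ft


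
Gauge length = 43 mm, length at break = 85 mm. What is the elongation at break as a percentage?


Extension = 85 - 43 = 42 mm
Elongation = 42 / 43 x 100 = 97.7%


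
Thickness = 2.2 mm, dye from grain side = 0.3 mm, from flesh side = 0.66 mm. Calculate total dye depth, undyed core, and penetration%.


Total dyed = 0.3 + 0.66 = 0.96 mm
Undyed core = 2.2 - 0.96 = 1.24 mm
Penetration = 0.96 / 2.2 x 100 = 43.6%


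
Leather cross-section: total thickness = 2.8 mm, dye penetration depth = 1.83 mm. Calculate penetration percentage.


Penetration% = 1.83 / 2.8 x 100
Penetration = 65.4%


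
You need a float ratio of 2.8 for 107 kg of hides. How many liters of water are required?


299.6 L

Water = hide weight x target ratio
Water = 107 x 2.8 = 299.6 L


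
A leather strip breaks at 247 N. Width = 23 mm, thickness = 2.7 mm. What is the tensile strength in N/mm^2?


3.98 N/mm^2


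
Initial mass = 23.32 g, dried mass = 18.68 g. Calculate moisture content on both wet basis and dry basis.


Wet basis = 19.9%
Dry basis = 24.8%

Moisture lost = 23.32 - 18.68 = 4.64 g
Wet basis MC = 4.64 / 23.32 x 100 = 19.9%
Dry basis MC = 4.64 / 18.68 x 100 = 24.8%


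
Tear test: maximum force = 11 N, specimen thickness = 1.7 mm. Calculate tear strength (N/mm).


Tear strength = force / thickness
Tear = 11 / 1.7 = 6.5 N/mm


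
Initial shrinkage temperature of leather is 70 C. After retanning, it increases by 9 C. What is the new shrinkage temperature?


79 C


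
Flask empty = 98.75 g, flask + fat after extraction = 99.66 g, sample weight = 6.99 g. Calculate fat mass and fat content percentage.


Fat mass = 0.91 g
Fat content = 13.0%

Fat mass = 99.66 - 98.75 = 0.91 g
Fat% = 0.91 / 6.99 x 100 = 13.0%


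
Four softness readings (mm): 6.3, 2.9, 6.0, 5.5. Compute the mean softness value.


Sum = 6.3 + 2.9 + 6.0 + 5.5
Mean = 20.7 / 4 = 5.18 mm


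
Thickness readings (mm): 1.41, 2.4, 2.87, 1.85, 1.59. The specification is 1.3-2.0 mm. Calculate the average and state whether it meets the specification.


Sum = 10.12
Average = 10.12 / 5 = 2.02 mm
Specification range: 1.3 to 2.0 mm
Within spec: No


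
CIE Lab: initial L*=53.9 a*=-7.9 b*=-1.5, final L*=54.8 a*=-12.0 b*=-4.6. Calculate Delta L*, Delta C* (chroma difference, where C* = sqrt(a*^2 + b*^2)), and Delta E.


Delta L* = 54.8 - 53.9 = 0.9
C1* = sqrt((-7.9)^2 + (-1.5)^2) = 8.041
C2* = sqrt((-12.0)^2 + (-4.6)^2) = 12.851
Delta C* = 12.851 - 8.041 = 4.81
Delta E = sqrt((0.9)^2 + (-4.1)^2 + (-3.1)^2) = 5.22


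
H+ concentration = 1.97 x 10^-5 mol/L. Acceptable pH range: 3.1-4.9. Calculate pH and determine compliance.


pH = 4.71
Compliant: Yes

pH = -log10(1.97 x 10^-5) = 4.71
Range: 3.1 to 4.9
Compliant: Yes


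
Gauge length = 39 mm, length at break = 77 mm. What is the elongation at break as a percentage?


Extension = 77 - 39 = 38 mm
Elongation = 38 / 39 x 100 = 97.4%


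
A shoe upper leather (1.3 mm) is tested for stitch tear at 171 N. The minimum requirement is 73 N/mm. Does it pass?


STS = 171 / 1.3 = 131.5 N/mm
Minimum required: 73 N/mm
Passes: Yes


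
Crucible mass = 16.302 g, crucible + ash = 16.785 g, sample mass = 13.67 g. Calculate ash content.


Ash mass = 16.785 - 16.302 = 0.483 g
Ash% = 0.483 / 13.67 x 100 = 3.53%


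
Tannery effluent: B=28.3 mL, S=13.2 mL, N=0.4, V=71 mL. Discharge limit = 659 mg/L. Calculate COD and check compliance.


COD = 680.6 mg/L
Compliant: No

COD = (28.3 - 13.2) x 0.4 x 8000 / 71 = 680.6 mg/L
Limit: 659 mg/L
Compliant: No


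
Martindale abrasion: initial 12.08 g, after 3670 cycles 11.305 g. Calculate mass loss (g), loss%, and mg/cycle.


Loss = 12.08 - 11.305 = 0.775 g
Loss% = 0.775 / 12.08 x 100 = 6.42%
Rate = 0.775 / 3670 x 1000 = 0.211 mg/cycle


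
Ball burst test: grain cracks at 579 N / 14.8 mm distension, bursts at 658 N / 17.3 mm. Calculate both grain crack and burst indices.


Crack index = 39.1 N/mm
Burst index = 38.0 N/mm

Crack index = 579 / 14.8 = 39.1 N/mm
Burst index = 658 / 17.3 = 38.0 N/mm


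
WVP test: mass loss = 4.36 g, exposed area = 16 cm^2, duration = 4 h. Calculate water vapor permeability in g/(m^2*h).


681.25 g/(m^2*h)


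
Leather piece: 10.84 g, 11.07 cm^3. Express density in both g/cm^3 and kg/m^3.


0.979 g/cm^3
979 kg/m^3

Density = 10.84 / 11.07 = 0.979 g/cm^3
Convert: 0.979 x 1000 = 979 kg/m^3


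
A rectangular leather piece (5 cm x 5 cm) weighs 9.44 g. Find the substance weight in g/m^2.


Area = 5 x 5 = 25 cm^2
SW = 9.44 / 25 x 10000 = 3776.0 g/m^2


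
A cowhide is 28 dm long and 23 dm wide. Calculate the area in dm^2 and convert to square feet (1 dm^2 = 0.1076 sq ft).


Area = 28 x 23 = 644 dm^2
Conversion: 644 x 0.1076 = 69.29 sq ft


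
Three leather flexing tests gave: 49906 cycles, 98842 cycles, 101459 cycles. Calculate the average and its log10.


Average = 83402 cycles
log10 = 4.92

Average = (49906 + 98842 + 101459) / 3 = 83402 cycles
log10(83402) = 4.92


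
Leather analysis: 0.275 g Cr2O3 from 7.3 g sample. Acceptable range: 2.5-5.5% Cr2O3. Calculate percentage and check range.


Cr2O3 = 3.77%
Within range: Yes


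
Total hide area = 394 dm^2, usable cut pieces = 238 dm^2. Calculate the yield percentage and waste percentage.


Yield = 238 / 394 x 100 = 60.4%
Waste = 394 - 238 = 156 dm^2
Waste% = 100 - 60.4 = 39.6%


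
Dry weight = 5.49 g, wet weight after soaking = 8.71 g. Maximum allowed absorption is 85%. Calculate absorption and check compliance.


Absorption = 58.7%
Compliant: Yes

WA = (8.71 - 5.49) / 5.49 x 100 = 58.7%
Maximum allowed: 85%
Compliant: Yes


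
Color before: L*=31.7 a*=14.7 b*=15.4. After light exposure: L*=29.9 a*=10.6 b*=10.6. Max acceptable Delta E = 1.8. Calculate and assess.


Delta E = 6.56
Passes: No


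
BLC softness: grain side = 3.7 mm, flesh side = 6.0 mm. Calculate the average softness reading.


Average = (3.7 + 6.0) / 2
Average = 4.85 mm


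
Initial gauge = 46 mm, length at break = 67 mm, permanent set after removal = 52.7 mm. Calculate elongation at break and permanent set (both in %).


Elongation at break = 45.7%
Permanent set = 14.6%

Elongation at break = (67 - 46) / 46 x 100 = 45.7%
Permanent set = (52.7 - 46) / 46 x 100 = 14.6%


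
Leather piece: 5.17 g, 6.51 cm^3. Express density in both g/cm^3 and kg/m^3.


0.794 g/cm^3
794 kg/m^3


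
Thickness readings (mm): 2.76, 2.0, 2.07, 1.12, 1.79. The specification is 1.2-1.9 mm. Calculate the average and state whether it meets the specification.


Average = 1.95 mm
Within specification: No

Sum = 9.74
Average = 9.74 / 5 = 1.95 mm
Specification range: 1.2 to 1.9 mm
Within spec: No


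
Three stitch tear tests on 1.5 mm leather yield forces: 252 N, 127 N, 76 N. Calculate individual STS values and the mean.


STS1 = 252 / 1.5 = 168.0 N/mm
STS2 = 127 / 1.5 = 84.7 N/mm
STS3 = 76 / 1.5 = 50.7 N/mm
Mean = (168.0 + 84.7 + 50.7) / 3 = 101.1 N/mm


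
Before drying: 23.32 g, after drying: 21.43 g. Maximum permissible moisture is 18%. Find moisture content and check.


MC = (23.32 - 21.43) / 23.32 x 100 = 8.1%
Maximum: 18%
Acceptable: Yes


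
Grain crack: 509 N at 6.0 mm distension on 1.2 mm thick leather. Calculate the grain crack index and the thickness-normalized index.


Crack index = 84.8 N/mm
Normalized index = 70.7 N/mm per mm

Crack index = 509 / 6.0 = 84.8 N/mm
Normalized = 84.8 / 1.2 = 70.7 N/mm per mm


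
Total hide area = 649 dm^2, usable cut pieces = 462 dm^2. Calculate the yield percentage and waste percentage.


Yield = 71.2%
Waste = 28.8%


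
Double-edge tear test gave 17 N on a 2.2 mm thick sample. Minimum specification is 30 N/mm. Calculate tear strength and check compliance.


Tear strength = 7.7 N/mm
Compliant: No

Tear strength = 17 / 2.2 = 7.7 N/mm
Required minimum = 30 N/mm
Compliant: No


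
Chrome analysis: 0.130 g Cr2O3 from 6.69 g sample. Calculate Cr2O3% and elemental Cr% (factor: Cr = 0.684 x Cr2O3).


Cr2O3 = 1.94%
Cr = 1.33%

Cr2O3% = 0.130 / 6.69 x 100 = 1.94%
Cr% = 1.94 x 0.684 = 1.33%


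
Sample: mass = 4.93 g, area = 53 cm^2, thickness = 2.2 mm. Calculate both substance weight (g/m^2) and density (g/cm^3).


SW = 4.93 / 53 x 10000 = 930.2 g/m^2
Volume = 53 x 2.2 / 10 = 11.66 cm^3
Density = 4.93 / 11.66 = 0.423 g/cm^3


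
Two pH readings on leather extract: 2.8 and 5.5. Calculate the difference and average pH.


Difference = |2.8 - 5.5| = 2.7
Average = (2.8 + 5.5) / 2 = 4.15


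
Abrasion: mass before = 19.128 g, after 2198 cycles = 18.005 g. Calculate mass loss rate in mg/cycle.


Mass loss = 19.128 - 18.005 = 1.123 g
Rate = 1.123 / 2198 x 1000 = 0.511 mg/cycle


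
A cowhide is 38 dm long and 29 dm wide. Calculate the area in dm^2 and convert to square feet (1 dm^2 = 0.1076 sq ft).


1102 dm^2
118.58 sq ft

Area = 38 x 29 = 1102 dm^2
Conversion: 1102 x 0.1076 = 118.58 sq ft


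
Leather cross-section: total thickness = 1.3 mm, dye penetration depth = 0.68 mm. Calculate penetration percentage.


Penetration% = 0.68 / 1.3 x 100
Penetration = 52.3%


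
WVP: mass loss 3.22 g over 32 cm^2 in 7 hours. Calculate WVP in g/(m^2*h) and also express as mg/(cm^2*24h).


WVP = 143.75 g/(m^2*h)
Daily rate = 345.00 mg/(cm^2*24h)


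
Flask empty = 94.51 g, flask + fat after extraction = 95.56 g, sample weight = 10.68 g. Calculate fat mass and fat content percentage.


Fat mass = 1.05 g
Fat content = 9.8%

Fat mass = 95.56 - 94.51 = 1.05 g
Fat% = 1.05 / 10.68 x 100 = 9.8%


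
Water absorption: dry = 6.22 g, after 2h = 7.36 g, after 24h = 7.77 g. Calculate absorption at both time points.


WA (2h) = (7.36 - 6.22) / 6.22 x 100 = 18.3%
WA (24h) = (7.77 - 6.22) / 6.22 x 100 = 24.9%


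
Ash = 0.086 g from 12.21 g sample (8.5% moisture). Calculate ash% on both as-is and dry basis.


As-is ash% = 0.086 / 12.21 x 100 = 0.70%
Dry mass = 12.21 x (100 - 8.5) / 100 = 11.17215 g
Dry-basis ash% = 0.086 / 11.17215 x 100 = 0.77%


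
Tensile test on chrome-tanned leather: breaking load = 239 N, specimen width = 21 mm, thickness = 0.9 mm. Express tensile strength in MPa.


Cross-section = 21 x 0.9 = 18.9 mm^2
TS = 239 / 18.9 = 12.65 MPa
(1 N/mm^2 = 1 MPa)


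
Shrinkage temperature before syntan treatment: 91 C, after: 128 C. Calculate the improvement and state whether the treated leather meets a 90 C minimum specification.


Improvement = 128 - 91 = 37 C
Spec check: 128 C >= 90 C? Yes


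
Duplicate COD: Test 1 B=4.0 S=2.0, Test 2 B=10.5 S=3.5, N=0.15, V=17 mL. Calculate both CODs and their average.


COD1 = 141.2 mg/L
COD2 = 494.1 mg/L
Average = 317.7 mg/L

COD1 = (4.0 - 2.0) x 0.15 x 8000 / 17 = 141.2 mg/L
COD2 = (10.5 - 3.5) x 0.15 x 8000 / 17 = 494.1 mg/L
Average = (141.2 + 494.1) / 2 = 317.7 mg/L


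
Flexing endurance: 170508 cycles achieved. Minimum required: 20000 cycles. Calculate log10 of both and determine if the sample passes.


Achieved: log10 = 5.23
Required: log10 = 4.30
Passes: Yes

log10(170508) = 5.23
log10(20000) = 4.30
Passes: Yes


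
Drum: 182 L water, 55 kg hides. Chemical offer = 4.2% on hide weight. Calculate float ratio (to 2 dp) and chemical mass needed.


Float ratio = 182 / 55 = 3.31
Chemical = 55 x 4.2 / 100 = 2.31 kg


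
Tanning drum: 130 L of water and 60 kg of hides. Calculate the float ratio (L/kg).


2.2

Float ratio = water / hide weight
Ratio = 130 / 60 = 2.2


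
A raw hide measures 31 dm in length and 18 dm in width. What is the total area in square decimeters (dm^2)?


558 dm^2

Area = length x width
Area = 31 x 18 = 558 dm^2


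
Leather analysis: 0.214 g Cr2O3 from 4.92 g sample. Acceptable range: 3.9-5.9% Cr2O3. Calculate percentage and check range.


Cr2O3 = 4.35%
Within range: Yes


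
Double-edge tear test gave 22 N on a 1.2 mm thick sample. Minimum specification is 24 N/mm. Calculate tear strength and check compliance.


Tear strength = 18.3 N/mm
Compliant: No


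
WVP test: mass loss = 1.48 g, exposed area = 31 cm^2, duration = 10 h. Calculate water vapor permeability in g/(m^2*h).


WVP = mass_loss / (area x time) x 10000
WVP = 1.48 / (31 x 10) x 10000
WVP = 1.48 / 310 x 10000 = 47.74 g/(m^2*h)


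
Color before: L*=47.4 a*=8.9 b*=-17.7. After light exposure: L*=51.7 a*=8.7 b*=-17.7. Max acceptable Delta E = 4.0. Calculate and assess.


Delta E = 4.30
Passes: No

dL = 4.3, da = -0.2, db = 0.0
dE = sqrt((4.3)^2 + (-0.2)^2 + (0.0)^2) = 4.30
Max = 4.0
Passes: No


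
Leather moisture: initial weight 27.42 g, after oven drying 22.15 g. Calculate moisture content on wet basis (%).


19.2%

Moisture = 27.42 - 22.15 = 5.27 g
MC = 5.27 / 27.42 x 100 = 19.2%


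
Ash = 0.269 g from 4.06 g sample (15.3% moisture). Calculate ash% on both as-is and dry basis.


As-is ash% = 0.269 / 4.06 x 100 = 6.63%
Dry mass = 4.06 x (100 - 15.3) / 100 = 3.43882 g
Dry-basis ash% = 0.269 / 3.43882 x 100 = 7.82%


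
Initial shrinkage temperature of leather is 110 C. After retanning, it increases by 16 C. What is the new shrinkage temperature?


126 C


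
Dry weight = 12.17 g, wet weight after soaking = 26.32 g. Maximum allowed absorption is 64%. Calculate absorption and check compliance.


Absorption = 116.3%
Compliant: No

WA = (26.32 - 12.17) / 12.17 x 100 = 116.3%
Maximum allowed: 64%
Compliant: No


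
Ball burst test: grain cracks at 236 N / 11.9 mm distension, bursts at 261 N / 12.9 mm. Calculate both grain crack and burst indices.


Crack index = 236 / 11.9 = 19.8 N/mm
Burst index = 261 / 12.9 = 20.2 N/mm


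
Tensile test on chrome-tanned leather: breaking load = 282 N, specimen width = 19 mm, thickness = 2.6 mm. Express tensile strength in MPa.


Cross-section = 19 x 2.6 = 49.4 mm^2
TS = 282 / 49.4 = 5.71 MPa
(1 N/mm^2 = 1 MPa)


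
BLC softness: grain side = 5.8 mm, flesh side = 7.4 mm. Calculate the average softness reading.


Average = (5.8 + 7.4) / 2
Average = 6.60 mm


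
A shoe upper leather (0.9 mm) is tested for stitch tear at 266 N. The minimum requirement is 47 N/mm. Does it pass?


STS = 266 / 0.9 = 295.6 N/mm
Minimum required: 47 N/mm
Passes: Yes


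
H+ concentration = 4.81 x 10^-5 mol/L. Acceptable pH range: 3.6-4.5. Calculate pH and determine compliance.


pH = -log10(4.81 x 10^-5) = 4.32
Range: 3.6 to 4.5
Compliant: Yes


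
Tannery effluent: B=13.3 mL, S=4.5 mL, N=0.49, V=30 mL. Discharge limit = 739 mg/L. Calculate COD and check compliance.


COD = (13.3 - 4.5) x 0.49 x 8000 / 30 = 1149.9 mg/L
Limit: 739 mg/L
Compliant: No


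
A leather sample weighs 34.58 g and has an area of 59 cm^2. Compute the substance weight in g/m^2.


Substance weight = mass / area x 10000
SW = 34.58 / 59 x 10000
SW = 5861.0 g/m^2


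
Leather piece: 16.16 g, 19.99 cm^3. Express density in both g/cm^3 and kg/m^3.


0.808 g/cm^3
808 kg/m^3


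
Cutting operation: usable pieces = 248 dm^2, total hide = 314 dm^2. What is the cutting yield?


79.0%


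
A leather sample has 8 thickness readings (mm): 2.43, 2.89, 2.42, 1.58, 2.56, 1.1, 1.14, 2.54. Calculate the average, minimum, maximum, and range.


Average = 2.08 mm
Min = 1.1 mm
Max = 2.89 mm
Range = 1.79 mm

Sum = 16.66
Average = 16.66 / 8 = 2.08 mm
Minimum = 1.1 mm
Maximum = 2.89 mm
Range = 2.89 - 1.1 = 1.79 mm


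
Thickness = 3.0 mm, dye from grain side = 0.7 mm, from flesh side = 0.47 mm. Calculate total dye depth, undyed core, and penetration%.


Total dyed = 1.17 mm
Undyed core = 1.83 mm
Penetration = 39.0%

Total dyed = 0.7 + 0.47 = 1.17 mm
Undyed core = 3.0 - 1.17 = 1.83 mm
Penetration = 1.17 / 3.0 x 100 = 39.0%


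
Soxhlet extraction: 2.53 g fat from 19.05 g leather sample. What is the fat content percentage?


13.3%

Fat content = 2.53 / 19.05 x 100
Fat = 13.3%


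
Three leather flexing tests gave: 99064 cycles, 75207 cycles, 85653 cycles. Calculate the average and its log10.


Average = 86641 cycles
log10 = 4.94

Average = (99064 + 75207 + 85653) / 3 = 86641 cycles
log10(86641) = 4.94


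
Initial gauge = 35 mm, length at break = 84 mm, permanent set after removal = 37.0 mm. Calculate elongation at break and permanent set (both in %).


Elongation at break = (84 - 35) / 35 x 100 = 140.0%
Permanent set = (37.0 - 35) / 35 x 100 = 5.7%


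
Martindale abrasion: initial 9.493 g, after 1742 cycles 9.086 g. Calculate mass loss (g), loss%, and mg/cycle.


Mass loss = 0.407 g
Loss = 4.29%
Rate = 0.234 mg/cycle


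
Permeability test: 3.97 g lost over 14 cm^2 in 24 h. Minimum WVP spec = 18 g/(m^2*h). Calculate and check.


WVP = 118.15 g/(m^2*h)
Meets specification: Yes

WVP = 3.97 / (14 x 24) x 10000 = 118.15 g/(m^2*h)
Minimum: 18 g/(m^2*h)
Meets spec: Yes


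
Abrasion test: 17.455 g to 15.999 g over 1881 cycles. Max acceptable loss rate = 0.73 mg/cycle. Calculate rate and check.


Loss = 17.455 - 15.999 = 1.456 g
Rate = 1.456 g / 1881 cycles x 1000 = 0.774 mg/cycle
Max = 0.73 mg/cycle
Passes: No


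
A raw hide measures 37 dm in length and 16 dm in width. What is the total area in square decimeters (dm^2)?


592 dm^2


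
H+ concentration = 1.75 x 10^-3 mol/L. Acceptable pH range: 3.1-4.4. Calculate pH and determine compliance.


pH = -log10(1.75 x 10^-3) = 2.76
Range: 3.1 to 4.4
Compliant: No


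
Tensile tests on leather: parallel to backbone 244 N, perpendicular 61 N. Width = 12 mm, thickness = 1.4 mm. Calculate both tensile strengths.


Area = 12 x 1.4 = 16.8 mm^2
TS (parallel) = 244 / 16.8 = 14.52 N/mm^2
TS (perpendicular) = 61 / 16.8 = 3.63 N/mm^2


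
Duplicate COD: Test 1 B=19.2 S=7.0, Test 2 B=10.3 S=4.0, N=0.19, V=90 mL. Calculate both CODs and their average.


COD1 = 206.0 mg/L
COD2 = 106.4 mg/L
Average = 156.2 mg/L

COD1 = (19.2 - 7.0) x 0.19 x 8000 / 90 = 206.0 mg/L
COD2 = (10.3 - 4.0) x 0.19 x 8000 / 90 = 106.4 mg/L
Average = (206.0 + 106.4) / 2 = 156.2 mg/L


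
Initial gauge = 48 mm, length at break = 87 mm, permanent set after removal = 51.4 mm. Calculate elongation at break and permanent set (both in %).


Elongation at break = 81.3%
Permanent set = 7.1%


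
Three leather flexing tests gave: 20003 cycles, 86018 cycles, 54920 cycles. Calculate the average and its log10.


Average = (20003 + 86018 + 54920) / 3 = 53647 cycles
log10(53647) = 4.73


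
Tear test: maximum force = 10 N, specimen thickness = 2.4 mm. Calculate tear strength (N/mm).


Tear strength = force / thickness
Tear = 10 / 2.4 = 4.2 N/mm


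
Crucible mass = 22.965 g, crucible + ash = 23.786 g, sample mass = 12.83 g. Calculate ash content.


Ash mass = 0.821 g
Ash content = 6.40%

Ash mass = 23.786 - 22.965 = 0.821 g
Ash% = 0.821 / 12.83 x 100 = 6.40%


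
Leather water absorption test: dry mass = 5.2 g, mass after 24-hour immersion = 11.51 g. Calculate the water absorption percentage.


121.3%


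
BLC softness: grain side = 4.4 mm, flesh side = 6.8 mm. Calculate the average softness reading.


Average = (4.4 + 6.8) / 2
Average = 5.60 mm


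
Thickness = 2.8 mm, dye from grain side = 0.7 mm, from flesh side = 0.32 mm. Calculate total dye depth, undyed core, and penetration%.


Total dyed = 1.02 mm
Undyed core = 1.78 mm
Penetration = 36.4%


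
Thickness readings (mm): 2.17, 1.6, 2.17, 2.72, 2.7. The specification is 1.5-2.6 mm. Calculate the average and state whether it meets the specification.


Sum = 11.36
Average = 11.36 / 5 = 2.27 mm
Specification range: 1.5 to 2.6 mm
Within spec: Yes


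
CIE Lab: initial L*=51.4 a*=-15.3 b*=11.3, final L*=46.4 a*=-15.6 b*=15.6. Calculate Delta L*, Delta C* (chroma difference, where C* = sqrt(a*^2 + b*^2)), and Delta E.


Delta L* = 46.4 - 51.4 = -5.0
C1* = sqrt((-15.3)^2 + (11.3)^2) = 19.021
C2* = sqrt((-15.6)^2 + (15.6)^2) = 22.062
Delta C* = 22.062 - 19.021 = 3.04
Delta E = sqrt((-5.0)^2 + (-0.3)^2 + (4.3)^2) = 6.60


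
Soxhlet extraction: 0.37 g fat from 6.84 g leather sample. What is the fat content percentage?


5.4%

Fat content = 0.37 / 6.84 x 100
Fat = 5.4%


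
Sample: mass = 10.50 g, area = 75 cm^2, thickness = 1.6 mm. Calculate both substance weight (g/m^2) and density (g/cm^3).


Substance weight = 1400.0 g/m^2
Density = 0.875 g/cm^3

SW = 10.50 / 75 x 10000 = 1400.0 g/m^2
Volume = 75 x 1.6 / 10 = 12.00 cm^3
Density = 10.50 / 12.00 = 0.875 g/cm^3


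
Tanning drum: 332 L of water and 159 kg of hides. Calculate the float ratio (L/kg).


Float ratio = water / hide weight
Ratio = 332 / 159 = 2.1


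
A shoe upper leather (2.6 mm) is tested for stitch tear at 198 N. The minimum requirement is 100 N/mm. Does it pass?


STS = 198 / 2.6 = 76.2 N/mm
Minimum required: 100 N/mm
Passes: No


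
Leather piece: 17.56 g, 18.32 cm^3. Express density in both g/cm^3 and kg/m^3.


Density = 17.56 / 18.32 = 0.959 g/cm^3
Convert: 0.959 x 1000 = 959 kg/m^3


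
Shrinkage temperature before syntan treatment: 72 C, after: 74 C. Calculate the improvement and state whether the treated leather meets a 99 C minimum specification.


Improvement = 74 - 72 = 2 C
Spec check: 74 C >= 99 C? No


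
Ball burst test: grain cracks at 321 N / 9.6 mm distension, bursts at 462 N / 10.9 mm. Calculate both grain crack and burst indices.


Crack index = 33.4 N/mm
Burst index = 42.4 N/mm

Crack index = 321 / 9.6 = 33.4 N/mm
Burst index = 462 / 10.9 = 42.4 N/mm


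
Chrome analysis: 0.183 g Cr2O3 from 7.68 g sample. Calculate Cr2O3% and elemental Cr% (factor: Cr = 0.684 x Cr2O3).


Cr2O3% = 0.183 / 7.68 x 100 = 2.38%
Cr% = 2.38 x 0.684 = 1.63%


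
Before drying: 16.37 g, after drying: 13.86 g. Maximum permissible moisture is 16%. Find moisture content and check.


MC = (16.37 - 13.86) / 16.37 x 100 = 15.3%
Maximum: 16%
Acceptable: Yes


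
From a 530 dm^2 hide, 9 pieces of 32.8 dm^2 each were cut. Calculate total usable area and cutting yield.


Usable area = 295.2 dm^2
Yield = 55.7%


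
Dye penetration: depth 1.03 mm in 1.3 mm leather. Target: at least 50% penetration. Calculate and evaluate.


Penetration = 79.2%
Meets target: Yes

Penetration = 1.03 / 1.3 x 100 = 79.2%
Target: 50%
Meets target: Yes


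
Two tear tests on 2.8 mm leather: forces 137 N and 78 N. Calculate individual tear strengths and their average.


Tear 1 = 137 / 2.8 = 48.9 N/mm
Tear 2 = 78 / 2.8 = 27.9 N/mm
Average = (48.9 + 27.9) / 2 = 38.4 N/mm


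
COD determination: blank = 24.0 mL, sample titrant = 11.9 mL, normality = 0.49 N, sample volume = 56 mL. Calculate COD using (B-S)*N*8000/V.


COD = (24.0 - 11.9) x 0.49 x 8000 / 56
COD = 12.1 x 0.49 x 8000 / 56
COD = 847.0 mg/L


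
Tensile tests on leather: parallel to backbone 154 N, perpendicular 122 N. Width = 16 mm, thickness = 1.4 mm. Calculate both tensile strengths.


Parallel = 6.88 N/mm^2
Perpendicular = 5.45 N/mm^2


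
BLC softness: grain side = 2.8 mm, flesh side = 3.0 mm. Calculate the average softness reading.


Average = (2.8 + 3.0) / 2
Average = 2.90 mm


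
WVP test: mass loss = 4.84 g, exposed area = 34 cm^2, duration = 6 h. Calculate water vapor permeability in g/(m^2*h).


237.25 g/(m^2*h)

WVP = mass_loss / (area x time) x 10000
WVP = 4.84 / (34 x 6) x 10000
WVP = 4.84 / 204 x 10000 = 237.25 g/(m^2*h)


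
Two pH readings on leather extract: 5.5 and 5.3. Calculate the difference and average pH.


Difference = 0.2
Average pH = 5.40

Difference = |5.5 - 5.3| = 0.2
Average = (5.5 + 5.3) / 2 = 5.40


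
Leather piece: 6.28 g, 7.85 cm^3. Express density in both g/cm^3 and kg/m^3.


Density = 6.28 / 7.85 = 0.800 g/cm^3
Convert: 0.800 x 1000 = 800 kg/m^3


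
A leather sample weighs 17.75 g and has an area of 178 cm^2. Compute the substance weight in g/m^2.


997.2 g/m^2


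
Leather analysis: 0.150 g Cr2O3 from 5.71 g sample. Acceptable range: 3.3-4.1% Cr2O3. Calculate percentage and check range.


Cr2O3% = 0.150 / 5.71 x 100 = 2.63%
Acceptable range: 3.3 to 4.1%
Within range: No


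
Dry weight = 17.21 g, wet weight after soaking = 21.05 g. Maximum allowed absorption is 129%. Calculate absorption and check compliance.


Absorption = 22.3%
Compliant: Yes

WA = (21.05 - 17.21) / 17.21 x 100 = 22.3%
Maximum allowed: 129%
Compliant: Yes
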